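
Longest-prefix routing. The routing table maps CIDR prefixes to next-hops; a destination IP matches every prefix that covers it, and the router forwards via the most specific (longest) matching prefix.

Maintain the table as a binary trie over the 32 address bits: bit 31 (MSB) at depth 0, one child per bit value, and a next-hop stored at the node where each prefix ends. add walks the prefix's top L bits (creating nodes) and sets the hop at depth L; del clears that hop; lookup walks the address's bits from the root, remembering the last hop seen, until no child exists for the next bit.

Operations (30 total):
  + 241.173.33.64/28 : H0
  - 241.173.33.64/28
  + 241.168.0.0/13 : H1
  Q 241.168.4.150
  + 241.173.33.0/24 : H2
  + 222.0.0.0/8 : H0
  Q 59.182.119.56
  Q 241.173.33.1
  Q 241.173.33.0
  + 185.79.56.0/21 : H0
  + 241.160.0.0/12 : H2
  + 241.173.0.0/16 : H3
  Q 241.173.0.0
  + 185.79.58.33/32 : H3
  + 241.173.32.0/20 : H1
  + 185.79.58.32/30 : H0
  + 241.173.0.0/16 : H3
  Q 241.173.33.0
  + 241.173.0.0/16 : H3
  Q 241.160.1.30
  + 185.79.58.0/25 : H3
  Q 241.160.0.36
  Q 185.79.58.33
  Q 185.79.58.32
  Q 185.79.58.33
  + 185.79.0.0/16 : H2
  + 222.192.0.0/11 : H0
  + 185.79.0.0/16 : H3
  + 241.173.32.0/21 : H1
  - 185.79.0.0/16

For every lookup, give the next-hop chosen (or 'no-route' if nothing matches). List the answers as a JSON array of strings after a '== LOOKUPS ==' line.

Process each operation:
  + 241.173.33.64/28 (H0) depth=28
  - 241.173.33.64/28 clear@28
  + 241.168.0.0/13 (H1) depth=13
  Q 241.168.4.150: descend 1111000110101 ; hops seen [H1] ; pick H1
  + 241.173.33.0/24 (H2) depth=24
  + 222.0.0.0/8 (H0) depth=8
  Q 59.182.119.56: descend ε ; hops seen [∅] ; pick no-route
  Q 241.173.33.1: descend 1111000110101101001000010 ; hops seen [H1,H2] ; pick H2
  Q 241.173.33.0: descend 1111000110101101001000010 ; hops seen [H1,H2] ; pick H2
  + 185.79.56.0/21 (H0) depth=21
  + 241.160.0.0/12 (H2) depth=12
  + 241.173.0.0/16 (H3) depth=16
  Q 241.173.0.0: descend 111100011010110100 ; hops seen [H2,H1,H3] ; pick H3
  + 185.79.58.33/32 (H3) depth=32
  + 241.173.32.0/20 (H1) depth=20
  + 185.79.58.32/30 (H0) depth=30
  + 241.173.0.0/16 (H3) depth=16
  Q 241.173.33.0: descend 1111000110101101001000010 ; hops seen [H2,H1,H3,H1,H2] ; pick H2
  + 241.173.0.0/16 (H3) depth=16
  Q 241.160.1.30: descend 111100011010 ; hops seen [H2] ; pick H2
  + 185.79.58.0/25 (H3) depth=25
  Q 241.160.0.36: descend 111100011010 ; hops seen [H2] ; pick H2
  Q 185.79.58.33: descend 10111001010011110011101000100001 ; hops seen [H0,H3,H0,H3] ; pick H3
  Q 185.79.58.32: descend 1011100101001111001110100010000 ; hops seen [H0,H3,H0] ; pick H0
  Q 185.79.58.33: descend 10111001010011110011101000100001 ; hops seen [H0,H3,H0,H3] ; pick H3
  + 185.79.0.0/16 (H2) depth=16
  + 222.192.0.0/11 (H0) depth=11
  + 185.79.0.0/16 (H3) depth=16
  + 241.173.32.0/21 (H1) depth=21
  - 185.79.0.0/16 clear@16

== LOOKUPS ==
["H1","no-route","H2","H2","H3","H2","H2","H2","H3","H0","H3"]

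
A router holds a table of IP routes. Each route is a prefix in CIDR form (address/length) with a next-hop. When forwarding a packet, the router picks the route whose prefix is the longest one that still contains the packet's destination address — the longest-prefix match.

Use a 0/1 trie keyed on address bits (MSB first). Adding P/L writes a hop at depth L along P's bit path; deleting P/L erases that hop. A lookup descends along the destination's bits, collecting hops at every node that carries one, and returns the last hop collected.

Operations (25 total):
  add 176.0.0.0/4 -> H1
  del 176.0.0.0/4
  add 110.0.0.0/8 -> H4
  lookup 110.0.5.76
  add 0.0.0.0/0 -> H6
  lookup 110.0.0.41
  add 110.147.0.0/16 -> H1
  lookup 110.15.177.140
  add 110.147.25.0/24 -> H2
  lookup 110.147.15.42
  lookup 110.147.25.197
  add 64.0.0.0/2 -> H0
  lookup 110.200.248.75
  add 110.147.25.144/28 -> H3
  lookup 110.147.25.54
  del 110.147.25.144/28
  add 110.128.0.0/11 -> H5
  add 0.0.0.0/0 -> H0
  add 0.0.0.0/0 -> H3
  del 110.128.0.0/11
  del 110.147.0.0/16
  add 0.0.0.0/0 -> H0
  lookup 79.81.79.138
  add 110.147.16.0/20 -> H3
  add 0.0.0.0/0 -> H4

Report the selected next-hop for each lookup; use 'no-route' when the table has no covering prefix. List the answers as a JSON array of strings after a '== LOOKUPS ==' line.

Process each operation:
  + 176.0.0.0/4 (H1) depth=4
  del 176.0.0.0/4 (clear depth 4)
  + 110.0.0.0/8 (H4) depth=8
  ? 110.0.5.76  path d0:-→d1:-→d2:-→d3:-→d4:-→d5:-→d6:-→d7:-→d8:H4  best=H4
  + 0.0.0.0/0 (H6) depth=0
  ? 110.0.0.41  path d0:H6→d1:-→d2:-→d3:-→d4:-→d5:-→d6:-→d7:-→d8:H4  best=H4
  + 110.147.0.0/16 (H1) depth=16
  ? 110.15.177.140  path d0:H6→d1:-→d2:-→d3:-→d4:-→d5:-→d6:-→d7:-→d8:H4  best=H4
  + 110.147.25.0/24 (H2) depth=24
  ? 110.147.15.42  path d0:H6→d1:-→d2:-→d3:-→d4:-→d5:-→d6:-→d7:-→d8:H4→d9:-→d10:-→d11:-→d12:-→d13:-→d14:-→d15:-→d16:H1→d17:-→d18:-→d19:-  best=H1
  ? 110.147.25.197  path d0:H6→d1:-→d2:-→d3:-→d4:-→d5:-→d6:-→d7:-→d8:H4→d9:-→d10:-→d11:-→d12:-→d13:-→d14:-→d15:-→d16:H1→d17:-→d18:-→d19:-→d20:-→d21:-→d22:-→d23:-→d24:H2  best=H2
  + 64.0.0.0/2 (H0) depth=2
  ? 110.200.248.75  path d0:H6→d1:-→d2:H0→d3:-→d4:-→d5:-→d6:-→d7:-→d8:H4→d9:-  best=H4
  + 110.147.25.144/28 (H3) depth=28
  ? 110.147.25.54  path d0:H6→d1:-→d2:H0→d3:-→d4:-→d5:-→d6:-→d7:-→d8:H4→d9:-→d10:-→d11:-→d12:-→d13:-→d14:-→d15:-→d16:H1→d17:-→d18:-→d19:-→d20:-→d21:-→d22:-→d23:-→d24:H2  best=H2
  del 110.147.25.144/28 (clear depth 28)
  + 110.128.0.0/11 (H5) depth=11
  + 0.0.0.0/0 (H0) depth=0
  + 0.0.0.0/0 (H3) depth=0
  del 110.128.0.0/11 (clear depth 11)
  del 110.147.0.0/16 (clear depth 16)
  + 0.0.0.0/0 (H0) depth=0
  ? 79.81.79.138  path d0:H0→d1:-→d2:H0  best=H0
  + 110.147.16.0/20 (H3) depth=20
  + 0.0.0.0/0 (H4) depth=0

== LOOKUPS ==
["H4","H4","H4","H1","H2","H4","H2","H0"]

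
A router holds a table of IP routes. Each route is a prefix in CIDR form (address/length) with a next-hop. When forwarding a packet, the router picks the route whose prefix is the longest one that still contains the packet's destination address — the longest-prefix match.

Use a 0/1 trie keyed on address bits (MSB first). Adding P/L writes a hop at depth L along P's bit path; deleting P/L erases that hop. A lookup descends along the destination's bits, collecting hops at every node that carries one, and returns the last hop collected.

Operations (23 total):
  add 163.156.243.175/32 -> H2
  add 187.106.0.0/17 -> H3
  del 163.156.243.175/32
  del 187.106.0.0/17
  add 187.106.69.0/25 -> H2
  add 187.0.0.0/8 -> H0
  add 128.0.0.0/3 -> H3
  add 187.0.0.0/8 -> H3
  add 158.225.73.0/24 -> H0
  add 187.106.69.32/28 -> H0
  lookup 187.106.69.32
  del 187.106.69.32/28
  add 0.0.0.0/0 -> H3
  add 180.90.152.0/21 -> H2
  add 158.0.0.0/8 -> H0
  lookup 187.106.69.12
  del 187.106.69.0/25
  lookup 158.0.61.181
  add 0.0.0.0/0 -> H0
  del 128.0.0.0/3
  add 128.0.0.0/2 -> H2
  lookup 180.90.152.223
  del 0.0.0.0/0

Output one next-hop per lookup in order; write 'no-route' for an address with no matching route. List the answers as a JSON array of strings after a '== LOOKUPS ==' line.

Process each operation:
  + 163.156.243.175/32 (H2) depth=32
  + 187.106.0.0/17 (H3) depth=17
  del 163.156.243.175/32 (clear depth 32)
  del 187.106.0.0/17 (clear depth 17)
  + 187.106.69.0/25 (H2) depth=25
  + 187.0.0.0/8 (H0) depth=8
  + 128.0.0.0/3 (H3) depth=3
  + 187.0.0.0/8 (H3) depth=8
  + 158.225.73.0/24 (H0) depth=24
  + 187.106.69.32/28 (H0) depth=28
  Q 187.106.69.32: descend 1011101101101010010001010010 ; hops seen [H3,H2,H0] ; pick H0
  del 187.106.69.32/28 (clear depth 28)
  + 0.0.0.0/0 (H3) depth=0
  + 180.90.152.0/21 (H2) depth=21
  + 158.0.0.0/8 (H0) depth=8
  Q 187.106.69.12: descend 10111011011010100100010100 ; hops seen [H3,H3,H2] ; pick H2
  del 187.106.69.0/25 (clear depth 25)
  Q 158.0.61.181: descend 10011110 ; hops seen [H3,H3,H0] ; pick H0
  + 0.0.0.0/0 (H0) depth=0
  del 128.0.0.0/3 (clear depth 3)
  + 128.0.0.0/2 (H2) depth=2
  Q 180.90.152.223: descend 101101000101101010011 ; hops seen [H0,H2,H2] ; pick H2
  del 0.0.0.0/0 (clear depth 0)

== LOOKUPS ==
["H0","H2","H0","H2"]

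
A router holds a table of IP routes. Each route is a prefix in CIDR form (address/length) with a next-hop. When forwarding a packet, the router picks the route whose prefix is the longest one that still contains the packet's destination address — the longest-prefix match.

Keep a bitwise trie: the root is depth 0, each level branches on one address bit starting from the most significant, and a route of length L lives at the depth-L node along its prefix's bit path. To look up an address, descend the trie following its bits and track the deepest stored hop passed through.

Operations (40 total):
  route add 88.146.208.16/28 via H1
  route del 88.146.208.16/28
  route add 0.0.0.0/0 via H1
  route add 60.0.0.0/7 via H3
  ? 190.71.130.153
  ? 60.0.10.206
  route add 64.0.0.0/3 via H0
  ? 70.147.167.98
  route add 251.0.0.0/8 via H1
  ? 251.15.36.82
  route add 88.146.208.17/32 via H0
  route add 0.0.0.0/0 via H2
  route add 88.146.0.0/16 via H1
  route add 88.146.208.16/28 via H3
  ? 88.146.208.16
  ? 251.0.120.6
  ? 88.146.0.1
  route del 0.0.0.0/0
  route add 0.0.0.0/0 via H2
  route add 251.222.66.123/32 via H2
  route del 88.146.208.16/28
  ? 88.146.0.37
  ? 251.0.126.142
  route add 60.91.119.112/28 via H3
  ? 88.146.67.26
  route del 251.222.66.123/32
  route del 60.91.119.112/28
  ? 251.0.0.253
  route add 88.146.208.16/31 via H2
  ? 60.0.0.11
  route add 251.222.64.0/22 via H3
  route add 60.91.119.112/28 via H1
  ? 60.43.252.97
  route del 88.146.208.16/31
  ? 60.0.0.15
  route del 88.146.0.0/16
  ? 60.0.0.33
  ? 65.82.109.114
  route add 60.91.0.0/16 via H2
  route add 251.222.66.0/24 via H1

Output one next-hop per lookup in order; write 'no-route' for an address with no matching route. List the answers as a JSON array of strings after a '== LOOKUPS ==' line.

Apply in order:
  + 88.146.208.16/28 (H1) depth=28
  - 88.146.208.16/28 clear@28
  + 0.0.0.0/0 (H1) depth=0
  + 60.0.0.0/7 (H3) depth=7
  lookup 190.71.130.153: bits ε walk d0:H1 -> H1
  lookup 60.0.10.206: bits 0011110 walk d0:H1→d1:-→d2:-→d3:-→d4:-→d5:-→d6:-→d7:H3 -> H3
  + 64.0.0.0/3 (H0) depth=3
  lookup 70.147.167.98: bits 010 walk d0:H1→d1:-→d2:-→d3:H0 -> H0
  + 251.0.0.0/8 (H1) depth=8
  lookup 251.15.36.82: bits 11111011 walk d0:H1→d1:-→d2:-→d3:-→d4:-→d5:-→d6:-→d7:-→d8:H1 -> H1
  + 88.146.208.17/32 (H0) depth=32
  + 0.0.0.0/0 (H2) depth=0
  + 88.146.0.0/16 (H1) depth=16
  + 88.146.208.16/28 (H3) depth=28
  lookup 88.146.208.16: bits 0101100010010010110100000001000 walk d0:H2→d1:-→d2:-→d3:H0→d4:-→d5:-→d6:-→d7:-→d8:-→d9:-→d10:-→d11:-→d12:-→d13:-→d14:-→d15:-→d16:H1→d17:-→d18:-→d19:-→d20:-→d21:-→d22:-→d23:-→d24:-→d25:-→d26:-→d27:-→d28:H3→d29:-→d30:-→d31:- -> H3
  lookup 251.0.120.6: bits 11111011 walk d0:H2→d1:-→d2:-→d3:-→d4:-→d5:-→d6:-→d7:-→d8:H1 -> H1
  lookup 88.146.0.1: bits 0101100010010010 walk d0:H2→d1:-→d2:-→d3:H0→d4:-→d5:-→d6:-→d7:-→d8:-→d9:-→d10:-→d11:-→d12:-→d13:-→d14:-→d15:-→d16:H1 -> H1
  - 0.0.0.0/0 clear@0
  + 0.0.0.0/0 (H2) depth=0
  + 251.222.66.123/32 (H2) depth=32
  - 88.146.208.16/28 clear@28
  lookup 88.146.0.37: bits 0101100010010010 walk d0:H2→d1:-→d2:-→d3:H0→d4:-→d5:-→d6:-→d7:-→d8:-→d9:-→d10:-→d11:-→d12:-→d13:-→d14:-→d15:-→d16:H1 -> H1
  lookup 251.0.126.142: bits 11111011 walk d0:H2→d1:-→d2:-→d3:-→d4:-→d5:-→d6:-→d7:-→d8:H1 -> H1
  + 60.91.119.112/28 (H3) depth=28
  lookup 88.146.67.26: bits 0101100010010010 walk d0:H2→d1:-→d2:-→d3:H0→d4:-→d5:-→d6:-→d7:-→d8:-→d9:-→d10:-→d11:-→d12:-→d13:-→d14:-→d15:-→d16:H1 -> H1
  - 251.222.66.123/32 clear@32
  - 60.91.119.112/28 clear@28
  lookup 251.0.0.253: bits 11111011 walk d0:H2→d1:-→d2:-→d3:-→d4:-→d5:-→d6:-→d7:-→d8:H1 -> H1
  + 88.146.208.16/31 (H2) depth=31
  lookup 60.0.0.11: bits 001111000 walk d0:H2→d1:-→d2:-→d3:-→d4:-→d5:-→d6:-→d7:H3→d8:-→d9:- -> H3
  + 251.222.64.0/22 (H3) depth=22
  + 60.91.119.112/28 (H1) depth=28
  lookup 60.43.252.97: bits 001111000 walk d0:H2→d1:-→d2:-→d3:-→d4:-→d5:-→d6:-→d7:H3→d8:-→d9:- -> H3
  - 88.146.208.16/31 clear@31
  lookup 60.0.0.15: bits 001111000 walk d0:H2→d1:-→d2:-→d3:-→d4:-→d5:-→d6:-→d7:H3→d8:-→d9:- -> H3
  - 88.146.0.0/16 clear@16
  lookup 60.0.0.33: bits 001111000 walk d0:H2→d1:-→d2:-→d3:-→d4:-→d5:-→d6:-→d7:H3→d8:-→d9:- -> H3
  lookup 65.82.109.114: bits 010 walk d0:H2→d1:-→d2:-→d3:H0 -> H0
  + 60.91.0.0/16 (H2) depth=16
  + 251.222.66.0/24 (H1) depth=24

== LOOKUPS ==
["H1","H3","H0","H1","H3","H1","H1","H1","H1","H1","H1","H3","H3","H3","H3","H0"]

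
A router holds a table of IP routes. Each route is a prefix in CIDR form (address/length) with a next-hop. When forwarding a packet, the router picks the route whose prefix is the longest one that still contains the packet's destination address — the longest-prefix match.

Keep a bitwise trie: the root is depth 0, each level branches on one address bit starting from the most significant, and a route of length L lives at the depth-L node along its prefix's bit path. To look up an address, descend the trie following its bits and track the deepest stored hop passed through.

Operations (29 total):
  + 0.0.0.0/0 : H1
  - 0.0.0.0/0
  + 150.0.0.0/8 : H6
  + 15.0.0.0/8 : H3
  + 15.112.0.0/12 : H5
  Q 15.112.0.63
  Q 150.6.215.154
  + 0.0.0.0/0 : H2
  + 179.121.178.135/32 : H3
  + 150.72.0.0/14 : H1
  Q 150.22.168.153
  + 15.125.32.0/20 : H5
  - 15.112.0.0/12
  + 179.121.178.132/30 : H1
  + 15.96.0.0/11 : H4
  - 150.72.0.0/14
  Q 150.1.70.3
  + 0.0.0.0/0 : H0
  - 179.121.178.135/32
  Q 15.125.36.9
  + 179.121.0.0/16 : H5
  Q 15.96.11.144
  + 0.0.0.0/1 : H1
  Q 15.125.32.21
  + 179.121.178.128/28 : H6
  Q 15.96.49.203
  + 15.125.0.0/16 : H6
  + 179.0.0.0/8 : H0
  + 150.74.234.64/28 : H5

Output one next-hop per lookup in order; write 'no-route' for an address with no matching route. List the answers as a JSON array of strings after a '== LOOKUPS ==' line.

Process each operation:
  + 0.0.0.0/0 (H1) depth=0
  del 0.0.0.0/0 (clear depth 0)
  + 150.0.0.0/8 (H6) depth=8
  + 15.0.0.0/8 (H3) depth=8
  + 15.112.0.0/12 (H5) depth=12
  ? 15.112.0.63  path d0:-→d1:-→d2:-→d3:-→d4:-→d5:-→d6:-→d7:-→d8:H3→d9:-→d10:-→d11:-→d12:H5  best=H5
  ? 150.6.215.154  path d0:-→d1:-→d2:-→d3:-→d4:-→d5:-→d6:-→d7:-→d8:H6  best=H6
  + 0.0.0.0/0 (H2) depth=0
  + 179.121.178.135/32 (H3) depth=32
  + 150.72.0.0/14 (H1) depth=14
  ? 150.22.168.153  path d0:H2→d1:-→d2:-→d3:-→d4:-→d5:-→d6:-→d7:-→d8:H6→d9:-  best=H6
  + 15.125.32.0/20 (H5) depth=20
  del 15.112.0.0/12 (clear depth 12)
  + 179.121.178.132/30 (H1) depth=30
  + 15.96.0.0/11 (H4) depth=11
  del 150.72.0.0/14 (clear depth 14)
  ? 150.1.70.3  path d0:H2→d1:-→d2:-→d3:-→d4:-→d5:-→d6:-→d7:-→d8:H6→d9:-  best=H6
  + 0.0.0.0/0 (H0) depth=0
  del 179.121.178.135/32 (clear depth 32)
  ? 15.125.36.9  path d0:H0→d1:-→d2:-→d3:-→d4:-→d5:-→d6:-→d7:-→d8:H3→d9:-→d10:-→d11:H4→d12:-→d13:-→d14:-→d15:-→d16:-→d17:-→d18:-→d19:-→d20:H5  best=H5
  + 179.121.0.0/16 (H5) depth=16
  ? 15.96.11.144  path d0:H0→d1:-→d2:-→d3:-→d4:-→d5:-→d6:-→d7:-→d8:H3→d9:-→d10:-→d11:H4  best=H4
  + 0.0.0.0/1 (H1) depth=1
  ? 15.125.32.21  path d0:H0→d1:H1→d2:-→d3:-→d4:-→d5:-→d6:-→d7:-→d8:H3→d9:-→d10:-→d11:H4→d12:-→d13:-→d14:-→d15:-→d16:-→d17:-→d18:-→d19:-→d20:H5  best=H5
  + 179.121.178.128/28 (H6) depth=28
  ? 15.96.49.203  path d0:H0→d1:H1→d2:-→d3:-→d4:-→d5:-→d6:-→d7:-→d8:H3→d9:-→d10:-→d11:H4  best=H4
  + 15.125.0.0/16 (H6) depth=16
  + 179.0.0.0/8 (H0) depth=8
  + 150.74.234.64/28 (H5) depth=28

== LOOKUPS ==
["H5","H6","H6","H6","H5","H4","H5","H4"]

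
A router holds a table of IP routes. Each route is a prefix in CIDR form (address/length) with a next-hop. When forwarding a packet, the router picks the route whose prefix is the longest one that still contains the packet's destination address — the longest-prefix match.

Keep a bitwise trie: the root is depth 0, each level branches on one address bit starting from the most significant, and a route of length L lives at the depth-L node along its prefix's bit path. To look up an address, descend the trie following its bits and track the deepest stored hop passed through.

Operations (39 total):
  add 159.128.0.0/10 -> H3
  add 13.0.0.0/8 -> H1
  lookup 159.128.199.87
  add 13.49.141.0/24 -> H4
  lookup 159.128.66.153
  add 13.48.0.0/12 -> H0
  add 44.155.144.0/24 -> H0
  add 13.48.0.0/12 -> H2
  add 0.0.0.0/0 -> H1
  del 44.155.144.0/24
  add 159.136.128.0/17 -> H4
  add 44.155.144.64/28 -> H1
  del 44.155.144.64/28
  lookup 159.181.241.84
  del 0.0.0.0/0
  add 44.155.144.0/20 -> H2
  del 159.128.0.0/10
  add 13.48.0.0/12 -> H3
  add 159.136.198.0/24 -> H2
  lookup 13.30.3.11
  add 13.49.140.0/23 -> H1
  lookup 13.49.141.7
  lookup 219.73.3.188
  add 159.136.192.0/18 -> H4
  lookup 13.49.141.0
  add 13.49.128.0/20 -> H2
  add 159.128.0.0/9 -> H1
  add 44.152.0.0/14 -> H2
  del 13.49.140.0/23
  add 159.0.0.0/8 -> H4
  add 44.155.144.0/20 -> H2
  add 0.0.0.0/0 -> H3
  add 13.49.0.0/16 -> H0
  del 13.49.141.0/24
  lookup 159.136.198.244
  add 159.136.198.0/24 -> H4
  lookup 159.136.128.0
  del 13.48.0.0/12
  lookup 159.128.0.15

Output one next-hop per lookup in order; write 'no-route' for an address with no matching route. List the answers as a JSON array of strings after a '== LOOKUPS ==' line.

Process each operation:
  + 159.128.0.0/10 (H3) depth=10
  + 13.0.0.0/8 (H1) depth=8
  lookup 159.128.199.87: bits 1001111110 walk d0:-→d1:-→d2:-→d3:-→d4:-→d5:-→d6:-→d7:-→d8:-→d9:-→d10:H3 -> H3
  + 13.49.141.0/24 (H4) depth=24
  lookup 159.128.66.153: bits 1001111110 walk d0:-→d1:-→d2:-→d3:-→d4:-→d5:-→d6:-→d7:-→d8:-→d9:-→d10:H3 -> H3
  + 13.48.0.0/12 (H0) depth=12
  + 44.155.144.0/24 (H0) depth=24
  + 13.48.0.0/12 (H2) depth=12
  + 0.0.0.0/0 (H1) depth=0
  - 44.155.144.0/24 clear@24
  + 159.136.128.0/17 (H4) depth=17
  + 44.155.144.64/28 (H1) depth=28
  - 44.155.144.64/28 clear@28
  lookup 159.181.241.84: bits 1001111110 walk d0:H1→d1:-→d2:-→d3:-→d4:-→d5:-→d6:-→d7:-→d8:-→d9:-→d10:H3 -> H3
  - 0.0.0.0/0 clear@0
  + 44.155.144.0/20 (H2) depth=20
  - 159.128.0.0/10 clear@10
  + 13.48.0.0/12 (H3) depth=12
  + 159.136.198.0/24 (H2) depth=24
  lookup 13.30.3.11: bits 0000110100 walk d0:-→d1:-→d2:-→d3:-→d4:-→d5:-→d6:-→d7:-→d8:H1→d9:-→d10:- -> H1
  + 13.49.140.0/23 (H1) depth=23
  lookup 13.49.141.7: bits 000011010011000110001101 walk d0:-→d1:-→d2:-→d3:-→d4:-→d5:-→d6:-→d7:-→d8:H1→d9:-→d10:-→d11:-→d12:H3→d13:-→d14:-→d15:-→d16:-→d17:-→d18:-→d19:-→d20:-→d21:-→d22:-→d23:H1→d24:H4 -> H4
  lookup 219.73.3.188: bits 1 walk d0:-→d1:- -> no-route
  + 159.136.192.0/18 (H4) depth=18
  lookup 13.49.141.0: bits 000011010011000110001101 walk d0:-→d1:-→d2:-→d3:-→d4:-→d5:-→d6:-→d7:-→d8:H1→d9:-→d10:-→d11:-→d12:H3→d13:-→d14:-→d15:-→d16:-→d17:-→d18:-→d19:-→d20:-→d21:-→d22:-→d23:H1→d24:H4 -> H4
  + 13.49.128.0/20 (H2) depth=20
  + 159.128.0.0/9 (H1) depth=9
  + 44.152.0.0/14 (H2) depth=14
  - 13.49.140.0/23 clear@23
  + 159.0.0.0/8 (H4) depth=8
  + 44.155.144.0/20 (H2) depth=20
  + 0.0.0.0/0 (H3) depth=0
  + 13.49.0.0/16 (H0) depth=16
  - 13.49.141.0/24 clear@24
  lookup 159.136.198.244: bits 100111111000100011000110 walk d0:H3→d1:-→d2:-→d3:-→d4:-→d5:-→d6:-→d7:-→d8:H4→d9:H1→d10:-→d11:-→d12:-→d13:-→d14:-→d15:-→d16:-→d17:H4→d18:H4→d19:-→d20:-→d21:-→d22:-→d23:-→d24:H2 -> H2
  + 159.136.198.0/24 (H4) depth=24
  lookup 159.136.128.0: bits 10011111100010001 walk d0:H3→d1:-→d2:-→d3:-→d4:-→d5:-→d6:-→d7:-→d8:H4→d9:H1→d10:-→d11:-→d12:-→d13:-→d14:-→d15:-→d16:-→d17:H4 -> H4
  - 13.48.0.0/12 clear@12
  lookup 159.128.0.15: bits 100111111000 walk d0:H3→d1:-→d2:-→d3:-→d4:-→d5:-→d6:-→d7:-→d8:H4→d9:H1→d10:-→d11:-→d12:- -> H1

== LOOKUPS ==
["H3","H3","H3","H1","H4","no-route","H4","H2","H4","H1"]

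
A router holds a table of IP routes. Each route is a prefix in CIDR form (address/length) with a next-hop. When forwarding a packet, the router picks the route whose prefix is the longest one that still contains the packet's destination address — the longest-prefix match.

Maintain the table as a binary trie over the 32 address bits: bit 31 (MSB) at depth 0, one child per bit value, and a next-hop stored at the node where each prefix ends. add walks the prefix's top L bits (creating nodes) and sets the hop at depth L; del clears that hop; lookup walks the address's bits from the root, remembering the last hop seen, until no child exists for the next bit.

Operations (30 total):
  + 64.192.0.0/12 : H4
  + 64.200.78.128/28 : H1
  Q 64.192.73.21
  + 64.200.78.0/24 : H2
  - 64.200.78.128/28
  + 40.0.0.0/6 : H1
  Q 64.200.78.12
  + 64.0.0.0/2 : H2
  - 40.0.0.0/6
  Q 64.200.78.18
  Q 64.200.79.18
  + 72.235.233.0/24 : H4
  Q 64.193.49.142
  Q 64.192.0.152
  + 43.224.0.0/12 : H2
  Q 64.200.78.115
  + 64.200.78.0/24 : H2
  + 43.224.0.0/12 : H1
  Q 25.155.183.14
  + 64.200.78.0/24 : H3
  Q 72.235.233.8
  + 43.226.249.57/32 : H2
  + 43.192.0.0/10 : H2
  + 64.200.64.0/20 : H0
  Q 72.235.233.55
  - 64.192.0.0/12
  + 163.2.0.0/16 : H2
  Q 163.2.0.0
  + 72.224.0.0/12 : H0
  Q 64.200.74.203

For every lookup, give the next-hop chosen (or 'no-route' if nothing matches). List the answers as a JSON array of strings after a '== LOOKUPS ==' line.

Apply in order:
  + 64.192.0.0/12 (H4) depth=12
  + 64.200.78.128/28 (H1) depth=28
  ? 64.192.73.21  path d0:-→d1:-→d2:-→d3:-→d4:-→d5:-→d6:-→d7:-→d8:-→d9:-→d10:-→d11:-→d12:H4  best=H4
  + 64.200.78.0/24 (H2) depth=24
  - 64.200.78.128/28 clear@28
  + 40.0.0.0/6 (H1) depth=6
  ? 64.200.78.12  path d0:-→d1:-→d2:-→d3:-→d4:-→d5:-→d6:-→d7:-→d8:-→d9:-→d10:-→d11:-→d12:H4→d13:-→d14:-→d15:-→d16:-→d17:-→d18:-→d19:-→d20:-→d21:-→d22:-→d23:-→d24:H2  best=H2
  + 64.0.0.0/2 (H2) depth=2
  - 40.0.0.0/6 clear@6
  ? 64.200.78.18  path d0:-→d1:-→d2:H2→d3:-→d4:-→d5:-→d6:-→d7:-→d8:-→d9:-→d10:-→d11:-→d12:H4→d13:-→d14:-→d15:-→d16:-→d17:-→d18:-→d19:-→d20:-→d21:-→d22:-→d23:-→d24:H2  best=H2
  ? 64.200.79.18  path d0:-→d1:-→d2:H2→d3:-→d4:-→d5:-→d6:-→d7:-→d8:-→d9:-→d10:-→d11:-→d12:H4→d13:-→d14:-→d15:-→d16:-→d17:-→d18:-→d19:-→d20:-→d21:-→d22:-→d23:-  best=H4
  + 72.235.233.0/24 (H4) depth=24
  ? 64.193.49.142  path d0:-→d1:-→d2:H2→d3:-→d4:-→d5:-→d6:-→d7:-→d8:-→d9:-→d10:-→d11:-→d12:H4  best=H4
  ? 64.192.0.152  path d0:-→d1:-→d2:H2→d3:-→d4:-→d5:-→d6:-→d7:-→d8:-→d9:-→d10:-→d11:-→d12:H4  best=H4
  + 43.224.0.0/12 (H2) depth=12
  ? 64.200.78.115  path d0:-→d1:-→d2:H2→d3:-→d4:-→d5:-→d6:-→d7:-→d8:-→d9:-→d10:-→d11:-→d12:H4→d13:-→d14:-→d15:-→d16:-→d17:-→d18:-→d19:-→d20:-→d21:-→d22:-→d23:-→d24:H2  best=H2
  + 64.200.78.0/24 (H2) depth=24
  + 43.224.0.0/12 (H1) depth=12
  ? 25.155.183.14  path d0:-→d1:-→d2:-  best=no-route
  + 64.200.78.0/24 (H3) depth=24
  ? 72.235.233.8  path d0:-→d1:-→d2:H2→d3:-→d4:-→d5:-→d6:-→d7:-→d8:-→d9:-→d10:-→d11:-→d12:-→d13:-→d14:-→d15:-→d16:-→d17:-→d18:-→d19:-→d20:-→d21:-→d22:-→d23:-→d24:H4  best=H4
  + 43.226.249.57/32 (H2) depth=32
  + 43.192.0.0/10 (H2) depth=10
  + 64.200.64.0/20 (H0) depth=20
  ? 72.235.233.55  path d0:-→d1:-→d2:H2→d3:-→d4:-→d5:-→d6:-→d7:-→d8:-→d9:-→d10:-→d11:-→d12:-→d13:-→d14:-→d15:-→d16:-→d17:-→d18:-→d19:-→d20:-→d21:-→d22:-→d23:-→d24:H4  best=H4
  - 64.192.0.0/12 clear@12
  + 163.2.0.0/16 (H2) depth=16
  ? 163.2.0.0  path d0:-→d1:-→d2:-→d3:-→d4:-→d5:-→d6:-→d7:-→d8:-→d9:-→d10:-→d11:-→d12:-→d13:-→d14:-→d15:-→d16:H2  best=H2
  + 72.224.0.0/12 (H0) depth=12
  ? 64.200.74.203  path d0:-→d1:-→d2:H2→d3:-→d4:-→d5:-→d6:-→d7:-→d8:-→d9:-→d10:-→d11:-→d12:-→d13:-→d14:-→d15:-→d16:-→d17:-→d18:-→d19:-→d20:H0→d21:-  best=H0

== LOOKUPS ==
["H4","H2","H2","H4","H4","H4","H2","no-route","H4","H4","H2","H0"]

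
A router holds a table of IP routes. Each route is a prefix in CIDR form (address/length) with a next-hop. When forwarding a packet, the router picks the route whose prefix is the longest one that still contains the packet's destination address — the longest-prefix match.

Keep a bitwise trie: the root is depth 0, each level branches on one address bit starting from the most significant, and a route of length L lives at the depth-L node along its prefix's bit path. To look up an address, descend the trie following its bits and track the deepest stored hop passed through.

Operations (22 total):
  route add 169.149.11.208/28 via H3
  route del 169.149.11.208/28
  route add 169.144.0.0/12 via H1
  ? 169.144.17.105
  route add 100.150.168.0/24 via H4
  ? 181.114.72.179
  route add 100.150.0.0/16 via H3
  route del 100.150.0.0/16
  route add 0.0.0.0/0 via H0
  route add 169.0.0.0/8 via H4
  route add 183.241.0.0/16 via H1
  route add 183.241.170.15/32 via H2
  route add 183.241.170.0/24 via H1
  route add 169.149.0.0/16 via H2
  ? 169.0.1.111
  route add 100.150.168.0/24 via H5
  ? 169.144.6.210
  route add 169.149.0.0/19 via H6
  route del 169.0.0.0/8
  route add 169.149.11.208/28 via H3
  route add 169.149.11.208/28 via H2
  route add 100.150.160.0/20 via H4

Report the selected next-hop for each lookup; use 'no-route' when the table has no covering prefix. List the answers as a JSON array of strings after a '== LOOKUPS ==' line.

Process each operation:
  add 169.149.11.208/28 -> H3 at depth 28
  - 169.149.11.208/28 clear@28
  add 169.144.0.0/12 -> H1 at depth 12
  Q 169.144.17.105: descend 1010100110010 ; hops seen [H1] ; pick H1
  add 100.150.168.0/24 -> H4 at depth 24
  Q 181.114.72.179: descend 101 ; hops seen [∅] ; pick no-route
  add 100.150.0.0/16 -> H3 at depth 16
  - 100.150.0.0/16 clear@16
  add 0.0.0.0/0 -> H0 at depth 0
  add 169.0.0.0/8 -> H4 at depth 8
  add 183.241.0.0/16 -> H1 at depth 16
  add 183.241.170.15/32 -> H2 at depth 32
  add 183.241.170.0/24 -> H1 at depth 24
  add 169.149.0.0/16 -> H2 at depth 16
  Q 169.0.1.111: descend 10101001 ; hops seen [H0,H4] ; pick H4
  add 100.150.168.0/24 -> H5 at depth 24
  Q 169.144.6.210: descend 1010100110010 ; hops seen [H0,H4,H1] ; pick H1
  add 169.149.0.0/19 -> H6 at depth 19
  - 169.0.0.0/8 clear@8
  add 169.149.11.208/28 -> H3 at depth 28
  add 169.149.11.208/28 -> H2 at depth 28
  add 100.150.160.0/20 -> H4 at depth 20

== LOOKUPS ==
["H1","no-route","H4","H1"]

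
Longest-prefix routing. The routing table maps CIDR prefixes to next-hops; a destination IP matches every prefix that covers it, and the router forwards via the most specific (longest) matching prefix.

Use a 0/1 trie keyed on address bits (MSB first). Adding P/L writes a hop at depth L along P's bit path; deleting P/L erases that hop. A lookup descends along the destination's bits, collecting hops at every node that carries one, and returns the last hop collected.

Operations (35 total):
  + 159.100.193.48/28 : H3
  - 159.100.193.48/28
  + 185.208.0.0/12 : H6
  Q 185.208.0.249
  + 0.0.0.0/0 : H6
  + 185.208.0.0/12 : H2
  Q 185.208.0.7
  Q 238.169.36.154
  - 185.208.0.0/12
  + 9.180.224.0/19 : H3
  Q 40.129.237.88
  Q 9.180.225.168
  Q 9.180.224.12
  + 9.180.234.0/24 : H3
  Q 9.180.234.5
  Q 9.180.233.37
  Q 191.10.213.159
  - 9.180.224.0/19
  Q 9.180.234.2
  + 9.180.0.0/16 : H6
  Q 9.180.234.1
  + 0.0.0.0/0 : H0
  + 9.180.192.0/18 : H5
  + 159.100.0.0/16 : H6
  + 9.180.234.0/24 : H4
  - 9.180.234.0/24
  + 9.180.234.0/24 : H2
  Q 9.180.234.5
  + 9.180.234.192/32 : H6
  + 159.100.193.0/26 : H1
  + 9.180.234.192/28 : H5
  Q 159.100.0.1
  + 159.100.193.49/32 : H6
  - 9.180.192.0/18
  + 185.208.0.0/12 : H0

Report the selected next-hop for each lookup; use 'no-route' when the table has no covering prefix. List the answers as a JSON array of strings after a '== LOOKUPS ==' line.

Process each operation:
  + 159.100.193.48/28 (H3) depth=28
  del 159.100.193.48/28 (clear depth 28)
  + 185.208.0.0/12 (H6) depth=12
  Q 185.208.0.249: descend 101110011101 ; hops seen [H6] ; pick H6
  + 0.0.0.0/0 (H6) depth=0
  + 185.208.0.0/12 (H2) depth=12
  Q 185.208.0.7: descend 101110011101 ; hops seen [H6,H2] ; pick H2
  Q 238.169.36.154: descend 1 ; hops seen [H6] ; pick H6
  del 185.208.0.0/12 (clear depth 12)
  + 9.180.224.0/19 (H3) depth=19
  Q 40.129.237.88: descend 00 ; hops seen [H6] ; pick H6
  Q 9.180.225.168: descend 0000100110110100111 ; hops seen [H6,H3] ; pick H3
  Q 9.180.224.12: descend 0000100110110100111 ; hops seen [H6,H3] ; pick H3
  + 9.180.234.0/24 (H3) depth=24
  Q 9.180.234.5: descend 000010011011010011101010 ; hops seen [H6,H3,H3] ; pick H3
  Q 9.180.233.37: descend 0000100110110100111010 ; hops seen [H6,H3] ; pick H3
  Q 191.10.213.159: descend 10111 ; hops seen [H6] ; pick H6
  del 9.180.224.0/19 (clear depth 19)
  Q 9.180.234.2: descend 000010011011010011101010 ; hops seen [H6,H3] ; pick H3
  + 9.180.0.0/16 (H6) depth=16
  Q 9.180.234.1: descend 000010011011010011101010 ; hops seen [H6,H6,H3] ; pick H3
  + 0.0.0.0/0 (H0) depth=0
  + 9.180.192.0/18 (H5) depth=18
  + 159.100.0.0/16 (H6) depth=16
  + 9.180.234.0/24 (H4) depth=24
  del 9.180.234.0/24 (clear depth 24)
  + 9.180.234.0/24 (H2) depth=24
  Q 9.180.234.5: descend 000010011011010011101010 ; hops seen [H0,H6,H5,H2] ; pick H2
  + 9.180.234.192/32 (H6) depth=32
  + 159.100.193.0/26 (H1) depth=26
  + 9.180.234.192/28 (H5) depth=28
  Q 159.100.0.1: descend 1001111101100100 ; hops seen [H0,H6] ; pick H6
  + 159.100.193.49/32 (H6) depth=32
  del 9.180.192.0/18 (clear depth 18)
  + 185.208.0.0/12 (H0) depth=12

== LOOKUPS ==
["H6","H2","H6","H6","H3","H3","H3","H3","H6","H3","H3","H2","H6"]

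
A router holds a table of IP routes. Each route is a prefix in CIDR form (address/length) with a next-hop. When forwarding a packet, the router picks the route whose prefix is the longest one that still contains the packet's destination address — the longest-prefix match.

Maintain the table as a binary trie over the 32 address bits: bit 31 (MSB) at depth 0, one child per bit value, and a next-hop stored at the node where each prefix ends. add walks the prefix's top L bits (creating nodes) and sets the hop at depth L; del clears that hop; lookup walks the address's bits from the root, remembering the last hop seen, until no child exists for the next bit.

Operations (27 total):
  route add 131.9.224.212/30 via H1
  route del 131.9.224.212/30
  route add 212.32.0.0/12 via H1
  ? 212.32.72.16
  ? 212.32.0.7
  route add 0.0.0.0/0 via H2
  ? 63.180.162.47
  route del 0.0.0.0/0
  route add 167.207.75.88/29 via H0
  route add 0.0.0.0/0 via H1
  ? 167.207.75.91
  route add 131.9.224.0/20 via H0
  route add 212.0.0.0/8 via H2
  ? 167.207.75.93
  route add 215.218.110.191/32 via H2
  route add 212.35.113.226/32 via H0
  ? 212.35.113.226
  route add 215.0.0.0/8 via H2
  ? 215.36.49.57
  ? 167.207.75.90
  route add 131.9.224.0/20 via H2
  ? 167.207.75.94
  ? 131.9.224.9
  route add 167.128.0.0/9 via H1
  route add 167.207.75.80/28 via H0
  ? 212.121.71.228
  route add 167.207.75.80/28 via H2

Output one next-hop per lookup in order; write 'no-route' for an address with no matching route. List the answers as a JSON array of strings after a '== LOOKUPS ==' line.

Apply in order:
  + 131.9.224.212/30 (H1) depth=30
  del 131.9.224.212/30 (clear depth 30)
  + 212.32.0.0/12 (H1) depth=12
  ? 212.32.72.16  path d0:-→d1:-→d2:-→d3:-→d4:-→d5:-→d6:-→d7:-→d8:-→d9:-→d10:-→d11:-→d12:H1  best=H1
  ? 212.32.0.7  path d0:-→d1:-→d2:-→d3:-→d4:-→d5:-→d6:-→d7:-→d8:-→d9:-→d10:-→d11:-→d12:H1  best=H1
  + 0.0.0.0/0 (H2) depth=0
  ? 63.180.162.47  path d0:H2  best=H2
  del 0.0.0.0/0 (clear depth 0)
  + 167.207.75.88/29 (H0) depth=29
  + 0.0.0.0/0 (H1) depth=0
  ? 167.207.75.91  path d0:H1→d1:-→d2:-→d3:-→d4:-→d5:-→d6:-→d7:-→d8:-→d9:-→d10:-→d11:-→d12:-→d13:-→d14:-→d15:-→d16:-→d17:-→d18:-→d19:-→d20:-→d21:-→d22:-→d23:-→d24:-→d25:-→d26:-→d27:-→d28:-→d29:H0  best=H0
  + 131.9.224.0/20 (H0) depth=20
  + 212.0.0.0/8 (H2) depth=8
  ? 167.207.75.93  path d0:H1→d1:-→d2:-→d3:-→d4:-→d5:-→d6:-→d7:-→d8:-→d9:-→d10:-→d11:-→d12:-→d13:-→d14:-→d15:-→d16:-→d17:-→d18:-→d19:-→d20:-→d21:-→d22:-→d23:-→d24:-→d25:-→d26:-→d27:-→d28:-→d29:H0  best=H0
  + 215.218.110.191/32 (H2) depth=32
  + 212.35.113.226/32 (H0) depth=32
  ? 212.35.113.226  path d0:H1→d1:-→d2:-→d3:-→d4:-→d5:-→d6:-→d7:-→d8:H2→d9:-→d10:-→d11:-→d12:H1→d13:-→d14:-→d15:-→d16:-→d17:-→d18:-→d19:-→d20:-→d21:-→d22:-→d23:-→d24:-→d25:-→d26:-→d27:-→d28:-→d29:-→d30:-→d31:-→d32:H0  best=H0
  + 215.0.0.0/8 (H2) depth=8
  ? 215.36.49.57  path d0:H1→d1:-→d2:-→d3:-→d4:-→d5:-→d6:-→d7:-→d8:H2  best=H2
  ? 167.207.75.90  path d0:H1→d1:-→d2:-→d3:-→d4:-→d5:-→d6:-→d7:-→d8:-→d9:-→d10:-→d11:-→d12:-→d13:-→d14:-→d15:-→d16:-→d17:-→d18:-→d19:-→d20:-→d21:-→d22:-→d23:-→d24:-→d25:-→d26:-→d27:-→d28:-→d29:H0  best=H0
  + 131.9.224.0/20 (H2) depth=20
  ? 167.207.75.94  path d0:H1→d1:-→d2:-→d3:-→d4:-→d5:-→d6:-→d7:-→d8:-→d9:-→d10:-→d11:-→d12:-→d13:-→d14:-→d15:-→d16:-→d17:-→d18:-→d19:-→d20:-→d21:-→d22:-→d23:-→d24:-→d25:-→d26:-→d27:-→d28:-→d29:H0  best=H0
  ? 131.9.224.9  path d0:H1→d1:-→d2:-→d3:-→d4:-→d5:-→d6:-→d7:-→d8:-→d9:-→d10:-→d11:-→d12:-→d13:-→d14:-→d15:-→d16:-→d17:-→d18:-→d19:-→d20:H2→d21:-→d22:-→d23:-→d24:-  best=H2
  + 167.128.0.0/9 (H1) depth=9
  + 167.207.75.80/28 (H0) depth=28
  ? 212.121.71.228  path d0:H1→d1:-→d2:-→d3:-→d4:-→d5:-→d6:-→d7:-→d8:H2→d9:-  best=H2
  + 167.207.75.80/28 (H2) depth=28

== LOOKUPS ==
["H1","H1","H2","H0","H0","H0","H2","H0","H0","H2","H2"]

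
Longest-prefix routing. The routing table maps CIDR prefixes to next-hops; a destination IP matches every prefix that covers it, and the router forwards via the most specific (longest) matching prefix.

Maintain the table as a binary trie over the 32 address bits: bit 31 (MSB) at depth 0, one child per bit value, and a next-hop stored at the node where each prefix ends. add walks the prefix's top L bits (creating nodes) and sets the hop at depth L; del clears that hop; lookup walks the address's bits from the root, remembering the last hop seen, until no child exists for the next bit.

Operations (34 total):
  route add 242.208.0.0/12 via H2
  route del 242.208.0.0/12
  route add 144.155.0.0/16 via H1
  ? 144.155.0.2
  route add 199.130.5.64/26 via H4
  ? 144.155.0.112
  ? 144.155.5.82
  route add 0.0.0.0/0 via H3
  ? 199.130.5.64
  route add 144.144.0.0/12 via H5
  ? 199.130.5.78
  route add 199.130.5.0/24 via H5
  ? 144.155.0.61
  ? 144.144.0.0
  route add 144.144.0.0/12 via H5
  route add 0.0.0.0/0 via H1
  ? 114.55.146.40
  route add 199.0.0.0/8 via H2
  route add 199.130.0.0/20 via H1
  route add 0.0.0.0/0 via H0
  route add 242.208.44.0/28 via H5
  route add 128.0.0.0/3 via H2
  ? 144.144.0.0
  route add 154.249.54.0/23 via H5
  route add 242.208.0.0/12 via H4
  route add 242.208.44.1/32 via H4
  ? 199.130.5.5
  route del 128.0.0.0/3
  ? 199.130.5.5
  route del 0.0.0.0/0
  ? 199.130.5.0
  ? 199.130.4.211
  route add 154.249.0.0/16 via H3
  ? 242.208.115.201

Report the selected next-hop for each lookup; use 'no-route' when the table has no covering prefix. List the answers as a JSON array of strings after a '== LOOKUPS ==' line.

Trace:
  add 242.208.0.0/12 -> H2 at depth 12
  del 242.208.0.0/12 (clear depth 12)
  add 144.155.0.0/16 -> H1 at depth 16
  Q 144.155.0.2: descend 1001000010011011 ; hops seen [H1] ; pick H1
  add 199.130.5.64/26 -> H4 at depth 26
  Q 144.155.0.112: descend 1001000010011011 ; hops seen [H1] ; pick H1
  Q 144.155.5.82: descend 1001000010011011 ; hops seen [H1] ; pick H1
  add 0.0.0.0/0 -> H3 at depth 0
  Q 199.130.5.64: descend 11000111100000100000010101 ; hops seen [H3,H4] ; pick H4
  add 144.144.0.0/12 -> H5 at depth 12
  Q 199.130.5.78: descend 11000111100000100000010101 ; hops seen [H3,H4] ; pick H4
  add 199.130.5.0/24 -> H5 at depth 24
  Q 144.155.0.61: descend 1001000010011011 ; hops seen [H3,H5,H1] ; pick H1
  Q 144.144.0.0: descend 100100001001 ; hops seen [H3,H5] ; pick H5
  add 144.144.0.0/12 -> H5 at depth 12
  add 0.0.0.0/0 -> H1 at depth 0
  Q 114.55.146.40: descend ε ; hops seen [H1] ; pick H1
  add 199.0.0.0/8 -> H2 at depth 8
  add 199.130.0.0/20 -> H1 at depth 20
  add 0.0.0.0/0 -> H0 at depth 0
  add 242.208.44.0/28 -> H5 at depth 28
  add 128.0.0.0/3 -> H2 at depth 3
  Q 144.144.0.0: descend 100100001001 ; hops seen [H0,H2,H5] ; pick H5
  add 154.249.54.0/23 -> H5 at depth 23
  add 242.208.0.0/12 -> H4 at depth 12
  add 242.208.44.1/32 -> H4 at depth 32
  Q 199.130.5.5: descend 1100011110000010000001010 ; hops seen [H0,H2,H1,H5] ; pick H5
  del 128.0.0.0/3 (clear depth 3)
  Q 199.130.5.5: descend 1100011110000010000001010 ; hops seen [H0,H2,H1,H5] ; pick H5
  del 0.0.0.0/0 (clear depth 0)
  Q 199.130.5.0: descend 1100011110000010000001010 ; hops seen [H2,H1,H5] ; pick H5
  Q 199.130.4.211: descend 11000111100000100000010 ; hops seen [H2,H1] ; pick H1
  add 154.249.0.0/16 -> H3 at depth 16
  Q 242.208.115.201: descend 11110010110100000 ; hops seen [H4] ; pick H4

== LOOKUPS ==
["H1","H1","H1","H4","H4","H1","H5","H1","H5","H5","H5","H5","H1","H4"]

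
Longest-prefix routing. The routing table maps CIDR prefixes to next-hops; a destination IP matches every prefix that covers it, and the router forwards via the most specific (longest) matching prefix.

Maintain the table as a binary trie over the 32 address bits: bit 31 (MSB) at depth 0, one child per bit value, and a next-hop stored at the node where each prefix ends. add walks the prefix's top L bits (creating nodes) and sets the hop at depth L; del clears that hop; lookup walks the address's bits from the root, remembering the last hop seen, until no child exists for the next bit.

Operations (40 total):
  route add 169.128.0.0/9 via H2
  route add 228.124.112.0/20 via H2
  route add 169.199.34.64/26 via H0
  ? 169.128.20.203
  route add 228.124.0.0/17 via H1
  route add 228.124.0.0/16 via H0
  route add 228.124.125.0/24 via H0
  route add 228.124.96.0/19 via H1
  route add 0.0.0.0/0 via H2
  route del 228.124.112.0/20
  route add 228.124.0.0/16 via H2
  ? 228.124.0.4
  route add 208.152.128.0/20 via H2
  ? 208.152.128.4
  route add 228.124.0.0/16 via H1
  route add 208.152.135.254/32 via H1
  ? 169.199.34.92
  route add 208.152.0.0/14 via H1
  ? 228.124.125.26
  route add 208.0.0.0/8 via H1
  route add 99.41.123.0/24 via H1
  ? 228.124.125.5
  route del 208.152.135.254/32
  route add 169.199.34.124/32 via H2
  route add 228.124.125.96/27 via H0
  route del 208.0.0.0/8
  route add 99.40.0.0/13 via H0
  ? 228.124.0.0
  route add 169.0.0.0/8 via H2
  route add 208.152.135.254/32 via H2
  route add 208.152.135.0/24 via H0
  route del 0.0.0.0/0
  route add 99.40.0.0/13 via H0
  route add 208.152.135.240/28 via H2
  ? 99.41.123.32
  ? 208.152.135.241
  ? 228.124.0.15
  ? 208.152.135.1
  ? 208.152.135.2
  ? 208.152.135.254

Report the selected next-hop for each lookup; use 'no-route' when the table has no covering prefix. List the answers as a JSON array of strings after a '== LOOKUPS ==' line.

Trace:
  + 169.128.0.0/9 (H2) depth=9
  + 228.124.112.0/20 (H2) depth=20
  + 169.199.34.64/26 (H0) depth=26
  lookup 169.128.20.203: bits 101010011 walk d0:-→d1:-→d2:-→d3:-→d4:-→d5:-→d6:-→d7:-→d8:-→d9:H2 -> H2
  + 228.124.0.0/17 (H1) depth=17
  + 228.124.0.0/16 (H0) depth=16
  + 228.124.125.0/24 (H0) depth=24
  + 228.124.96.0/19 (H1) depth=19
  + 0.0.0.0/0 (H2) depth=0
  del 228.124.112.0/20 (clear depth 20)
  + 228.124.0.0/16 (H2) depth=16
  lookup 228.124.0.4: bits 11100100011111000 walk d0:H2→d1:-→d2:-→d3:-→d4:-→d5:-→d6:-→d7:-→d8:-→d9:-→d10:-→d11:-→d12:-→d13:-→d14:-→d15:-→d16:H2→d17:H1 -> H1
  + 208.152.128.0/20 (H2) depth=20
  lookup 208.152.128.4: bits 11010000100110001000 walk d0:H2→d1:-→d2:-→d3:-→d4:-→d5:-→d6:-→d7:-→d8:-→d9:-→d10:-→d11:-→d12:-→d13:-→d14:-→d15:-→d16:-→d17:-→d18:-→d19:-→d20:H2 -> H2
  + 228.124.0.0/16 (H1) depth=16
  + 208.152.135.254/32 (H1) depth=32
  lookup 169.199.34.92: bits 10101001110001110010001001 walk d0:H2→d1:-→d2:-→d3:-→d4:-→d5:-→d6:-→d7:-→d8:-→d9:H2→d10:-→d11:-→d12:-→d13:-→d14:-→d15:-→d16:-→d17:-→d18:-→d19:-→d20:-→d21:-→d22:-→d23:-→d24:-→d25:-→d26:H0 -> H0
  + 208.152.0.0/14 (H1) depth=14
  lookup 228.124.125.26: bits 111001000111110001111101 walk d0:H2→d1:-→d2:-→d3:-→d4:-→d5:-→d6:-→d7:-→d8:-→d9:-→d10:-→d11:-→d12:-→d13:-→d14:-→d15:-→d16:H1→d17:H1→d18:-→d19:H1→d20:-→d21:-→d22:-→d23:-→d24:H0 -> H0
  + 208.0.0.0/8 (H1) depth=8
  + 99.41.123.0/24 (H1) depth=24
  lookup 228.124.125.5: bits 111001000111110001111101 walk d0:H2→d1:-→d2:-→d3:-→d4:-→d5:-→d6:-→d7:-→d8:-→d9:-→d10:-→d11:-→d12:-→d13:-→d14:-→d15:-→d16:H1→d17:H1→d18:-→d19:H1→d20:-→d21:-→d22:-→d23:-→d24:H0 -> H0
  del 208.152.135.254/32 (clear depth 32)
  + 169.199.34.124/32 (H2) depth=32
  + 228.124.125.96/27 (H0) depth=27
  del 208.0.0.0/8 (clear depth 8)
  + 99.40.0.0/13 (H0) depth=13
  lookup 228.124.0.0: bits 11100100011111000 walk d0:H2→d1:-→d2:-→d3:-→d4:-→d5:-→d6:-→d7:-→d8:-→d9:-→d10:-→d11:-→d12:-→d13:-→d14:-→d15:-→d16:H1→d17:H1 -> H1
  + 169.0.0.0/8 (H2) depth=8
  + 208.152.135.254/32 (H2) depth=32
  + 208.152.135.0/24 (H0) depth=24
  del 0.0.0.0/0 (clear depth 0)
  + 99.40.0.0/13 (H0) depth=13
  + 208.152.135.240/28 (H2) depth=28
  lookup 99.41.123.32: bits 011000110010100101111011 walk d0:-→d1:-→d2:-→d3:-→d4:-→d5:-→d6:-→d7:-→d8:-→d9:-→d10:-→d11:-→d12:-→d13:H0→d14:-→d15:-→d16:-→d17:-→d18:-→d19:-→d20:-→d21:-→d22:-→d23:-→d24:H1 -> H1
  lookup 208.152.135.241: bits 1101000010011000100001111111 walk d0:-→d1:-→d2:-→d3:-→d4:-→d5:-→d6:-→d7:-→d8:-→d9:-→d10:-→d11:-→d12:-→d13:-→d14:H1→d15:-→d16:-→d17:-→d18:-→d19:-→d20:H2→d21:-→d22:-→d23:-→d24:H0→d25:-→d26:-→d27:-→d28:H2 -> H2
  lookup 228.124.0.15: bits 11100100011111000 walk d0:-→d1:-→d2:-→d3:-→d4:-→d5:-→d6:-→d7:-→d8:-→d9:-→d10:-→d11:-→d12:-→d13:-→d14:-→d15:-→d16:H1→d17:H1 -> H1
  lookup 208.152.135.1: bits 110100001001100010000111 walk d0:-→d1:-→d2:-→d3:-→d4:-→d5:-→d6:-→d7:-→d8:-→d9:-→d10:-→d11:-→d12:-→d13:-→d14:H1→d15:-→d16:-→d17:-→d18:-→d19:-→d20:H2→d21:-→d22:-→d23:-→d24:H0 -> H0
  lookup 208.152.135.2: bits 110100001001100010000111 walk d0:-→d1:-→d2:-→d3:-→d4:-→d5:-→d6:-→d7:-→d8:-→d9:-→d10:-→d11:-→d12:-→d13:-→d14:H1→d15:-→d16:-→d17:-→d18:-→d19:-→d20:H2→d21:-→d22:-→d23:-→d24:H0 -> H0
  lookup 208.152.135.254: bits 11010000100110001000011111111110 walk d0:-→d1:-→d2:-→d3:-→d4:-→d5:-→d6:-→d7:-→d8:-→d9:-→d10:-→d11:-→d12:-→d13:-→d14:H1→d15:-→d16:-→d17:-→d18:-→d19:-→d20:H2→d21:-→d22:-→d23:-→d24:H0→d25:-→d26:-→d27:-→d28:H2→d29:-→d30:-→d31:-→d32:H2 -> H2

== LOOKUPS ==
["H2","H1","H2","H0","H0","H0","H1","H1","H2","H1","H0","H0","H2"]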